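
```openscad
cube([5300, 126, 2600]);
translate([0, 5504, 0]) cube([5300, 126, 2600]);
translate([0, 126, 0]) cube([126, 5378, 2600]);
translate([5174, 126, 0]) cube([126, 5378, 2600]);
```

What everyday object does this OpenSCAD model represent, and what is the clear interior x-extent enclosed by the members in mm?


A house (or room) frame. The interior width is 5048 mm.

Four 2600 mm walls enclosing a rectangle with no floor or roof — a room or house frame. Outside width is 5300 mm and wall thickness is 126 mm, so the interior width is 5300 − 2 × 126 = 5048 mm.


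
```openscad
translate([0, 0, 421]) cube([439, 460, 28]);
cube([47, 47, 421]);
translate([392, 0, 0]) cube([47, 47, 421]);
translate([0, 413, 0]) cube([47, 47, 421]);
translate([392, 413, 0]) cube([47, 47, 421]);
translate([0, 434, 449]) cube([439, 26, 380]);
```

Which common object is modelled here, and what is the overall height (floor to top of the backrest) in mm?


A chair. The overall height is 829 mm.

A slab on four corner posts with a tall panel at the back — a chair. The seat slab sits at z = 421 with thickness 28, and the 380 mm backrest starts at the seat top, so the overall height is 421 + 28 + 380 = 829 mm.


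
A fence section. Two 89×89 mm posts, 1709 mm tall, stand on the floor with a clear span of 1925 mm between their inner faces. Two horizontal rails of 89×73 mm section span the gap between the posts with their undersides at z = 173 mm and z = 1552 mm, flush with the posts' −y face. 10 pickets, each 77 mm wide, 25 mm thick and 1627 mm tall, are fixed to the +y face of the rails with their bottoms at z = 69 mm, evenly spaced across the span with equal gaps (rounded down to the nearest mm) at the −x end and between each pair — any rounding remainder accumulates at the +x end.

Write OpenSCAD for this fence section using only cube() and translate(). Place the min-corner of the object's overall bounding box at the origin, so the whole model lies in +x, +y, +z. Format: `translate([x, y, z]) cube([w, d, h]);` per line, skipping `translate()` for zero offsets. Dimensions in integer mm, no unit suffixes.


cube([89, 89, 1709]);
translate([2014, 0, 0]) cube([89, 89, 1709]);
translate([89, 0, 173]) cube([1925, 89, 73]);
translate([89, 0, 1552]) cube([1925, 89, 73]);
translate([194, 89, 69]) cube([77, 25, 1627]);
translate([376, 89, 69]) cube([77, 25, 1627]);
translate([558, 89, 69]) cube([77, 25, 1627]);
translate([740, 89, 69]) cube([77, 25, 1627]);
translate([922, 89, 69]) cube([77, 25, 1627]);
translate([1104, 89, 69]) cube([77, 25, 1627]);
translate([1286, 89, 69]) cube([77, 25, 1627]);
translate([1468, 89, 69]) cube([77, 25, 1627]);
translate([1650, 89, 69]) cube([77, 25, 1627]);
translate([1832, 89, 69]) cube([77, 25, 1627]);


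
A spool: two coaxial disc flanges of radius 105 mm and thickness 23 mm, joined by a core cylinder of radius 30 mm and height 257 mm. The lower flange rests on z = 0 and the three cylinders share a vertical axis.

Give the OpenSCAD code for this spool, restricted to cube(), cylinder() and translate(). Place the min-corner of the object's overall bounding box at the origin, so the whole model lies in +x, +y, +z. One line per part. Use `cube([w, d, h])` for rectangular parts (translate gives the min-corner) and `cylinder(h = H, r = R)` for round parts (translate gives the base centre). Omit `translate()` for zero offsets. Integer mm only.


translate([105, 105, 0]) cylinder(h = 23, r = 105);
translate([105, 105, 23]) cylinder(h = 257, r = 30);
translate([105, 105, 280]) cylinder(h = 23, r = 105);


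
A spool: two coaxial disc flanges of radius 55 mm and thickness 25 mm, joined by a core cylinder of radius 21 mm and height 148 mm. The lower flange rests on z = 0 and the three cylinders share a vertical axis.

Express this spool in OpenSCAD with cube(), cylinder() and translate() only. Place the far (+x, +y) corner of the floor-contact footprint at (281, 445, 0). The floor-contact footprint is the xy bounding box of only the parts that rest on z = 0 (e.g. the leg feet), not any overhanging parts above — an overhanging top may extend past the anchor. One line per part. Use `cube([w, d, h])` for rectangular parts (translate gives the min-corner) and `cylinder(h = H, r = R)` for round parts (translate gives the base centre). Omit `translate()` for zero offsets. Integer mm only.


translate([226, 390, 0]) cylinder(h = 25, r = 55);
translate([226, 390, 25]) cylinder(h = 148, r = 21);
translate([226, 390, 173]) cylinder(h = 25, r = 55);


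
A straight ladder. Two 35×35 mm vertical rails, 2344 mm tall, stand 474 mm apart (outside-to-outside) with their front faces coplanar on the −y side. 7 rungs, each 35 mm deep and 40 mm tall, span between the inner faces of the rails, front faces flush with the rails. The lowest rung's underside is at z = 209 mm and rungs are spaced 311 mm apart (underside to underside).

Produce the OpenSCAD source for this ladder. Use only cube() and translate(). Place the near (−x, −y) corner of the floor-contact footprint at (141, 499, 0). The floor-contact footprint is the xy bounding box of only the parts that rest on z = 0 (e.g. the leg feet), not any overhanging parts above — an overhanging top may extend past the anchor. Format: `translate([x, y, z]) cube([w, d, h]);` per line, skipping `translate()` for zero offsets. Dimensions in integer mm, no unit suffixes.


// rung span = 474 - 2*35 = 404
// rung[k] z = 209 + k*311
translate([141, 499, 0]) cube([35, 35, 2344]);
translate([580, 499, 0]) cube([35, 35, 2344]);
translate([176, 499, 209]) cube([404, 35, 40]);
translate([176, 499, 520]) cube([404, 35, 40]);
translate([176, 499, 831]) cube([404, 35, 40]);
translate([176, 499, 1142]) cube([404, 35, 40]);
translate([176, 499, 1453]) cube([404, 35, 40]);
translate([176, 499, 1764]) cube([404, 35, 40]);
translate([176, 499, 2075]) cube([404, 35, 40]);


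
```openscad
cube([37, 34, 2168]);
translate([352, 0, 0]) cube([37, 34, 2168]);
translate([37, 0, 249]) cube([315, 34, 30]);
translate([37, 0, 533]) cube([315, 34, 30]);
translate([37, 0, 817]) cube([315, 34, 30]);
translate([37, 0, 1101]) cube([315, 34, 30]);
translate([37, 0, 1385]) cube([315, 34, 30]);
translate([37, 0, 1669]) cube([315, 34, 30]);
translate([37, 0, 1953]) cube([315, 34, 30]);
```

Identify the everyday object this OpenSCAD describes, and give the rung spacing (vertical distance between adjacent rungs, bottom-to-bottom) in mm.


A ladder. The rung spacing is 284 mm.

Two tall 37×34 posts with 7 short bars between them — a ladder. Adjacent rungs sit at z = 249 and z = 533, so the spacing is 533 − 249 = 284 mm.


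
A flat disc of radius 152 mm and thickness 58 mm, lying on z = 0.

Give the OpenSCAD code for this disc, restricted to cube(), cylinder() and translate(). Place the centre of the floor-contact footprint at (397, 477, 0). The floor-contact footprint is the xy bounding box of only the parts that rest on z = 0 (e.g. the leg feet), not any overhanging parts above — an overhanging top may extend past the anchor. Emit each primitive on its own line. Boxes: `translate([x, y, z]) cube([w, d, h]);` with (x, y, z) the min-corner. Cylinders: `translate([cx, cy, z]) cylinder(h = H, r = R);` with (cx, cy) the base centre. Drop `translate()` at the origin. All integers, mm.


translate([397, 477, 0]) cylinder(h = 58, r = 152);


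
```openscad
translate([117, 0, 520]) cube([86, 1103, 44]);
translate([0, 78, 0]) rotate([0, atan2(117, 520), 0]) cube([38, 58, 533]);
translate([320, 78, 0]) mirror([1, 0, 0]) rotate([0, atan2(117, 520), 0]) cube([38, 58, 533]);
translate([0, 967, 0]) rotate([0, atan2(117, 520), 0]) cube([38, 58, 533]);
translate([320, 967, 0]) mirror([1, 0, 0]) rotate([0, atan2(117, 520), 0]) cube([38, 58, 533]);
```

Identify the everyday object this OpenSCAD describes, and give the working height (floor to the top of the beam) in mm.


A sawhorse. The overall height is 564 mm.

A beam across two mirrored pairs of raked legs — a sawhorse. The beam's underside is at z = 520 (matching the legs' vertical rise in atan2(117, 520)) and the beam is 44 mm tall, so its top is at 520 + 44 = 564 mm. The raked legs top out at the beam's underside, so that is the highest point.


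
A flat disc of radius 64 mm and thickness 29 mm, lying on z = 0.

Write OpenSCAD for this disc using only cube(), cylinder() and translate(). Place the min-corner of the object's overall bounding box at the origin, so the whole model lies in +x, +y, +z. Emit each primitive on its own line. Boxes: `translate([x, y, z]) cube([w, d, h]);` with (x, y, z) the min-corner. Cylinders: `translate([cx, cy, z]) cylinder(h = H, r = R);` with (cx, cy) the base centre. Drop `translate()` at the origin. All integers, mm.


translate([64, 64, 0]) cylinder(h = 29, r = 64);


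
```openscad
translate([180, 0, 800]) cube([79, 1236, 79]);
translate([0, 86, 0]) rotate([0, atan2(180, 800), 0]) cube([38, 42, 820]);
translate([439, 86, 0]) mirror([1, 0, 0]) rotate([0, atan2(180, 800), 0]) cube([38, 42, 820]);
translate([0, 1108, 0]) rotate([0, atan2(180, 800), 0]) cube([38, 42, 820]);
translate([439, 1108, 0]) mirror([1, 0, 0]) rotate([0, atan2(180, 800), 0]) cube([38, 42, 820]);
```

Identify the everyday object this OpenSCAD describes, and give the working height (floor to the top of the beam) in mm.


A sawhorse. The overall height is 879 mm.

A beam across two mirrored pairs of raked legs — a sawhorse. The beam's underside is at z = 800 (matching the legs' vertical rise in atan2(180, 800)) and the beam is 79 mm tall, so its top is at 800 + 79 = 879 mm. The raked legs top out at the beam's underside, so that is the highest point.


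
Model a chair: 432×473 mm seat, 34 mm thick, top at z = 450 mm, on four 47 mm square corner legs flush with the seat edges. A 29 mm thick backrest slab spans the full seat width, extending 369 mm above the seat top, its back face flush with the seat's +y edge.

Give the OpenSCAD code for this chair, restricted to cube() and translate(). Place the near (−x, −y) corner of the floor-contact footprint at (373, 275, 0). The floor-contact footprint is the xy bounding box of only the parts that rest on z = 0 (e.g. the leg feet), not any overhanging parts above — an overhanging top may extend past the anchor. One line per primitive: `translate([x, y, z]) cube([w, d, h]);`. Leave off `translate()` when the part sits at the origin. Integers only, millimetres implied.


// leg_h = 450 - 34 = 416
translate([373, 275, 416]) cube([432, 473, 34]);
translate([373, 275, 0]) cube([47, 47, 416]);
translate([758, 275, 0]) cube([47, 47, 416]);
translate([373, 701, 0]) cube([47, 47, 416]);
translate([758, 701, 0]) cube([47, 47, 416]);
translate([373, 719, 450]) cube([432, 29, 369]);


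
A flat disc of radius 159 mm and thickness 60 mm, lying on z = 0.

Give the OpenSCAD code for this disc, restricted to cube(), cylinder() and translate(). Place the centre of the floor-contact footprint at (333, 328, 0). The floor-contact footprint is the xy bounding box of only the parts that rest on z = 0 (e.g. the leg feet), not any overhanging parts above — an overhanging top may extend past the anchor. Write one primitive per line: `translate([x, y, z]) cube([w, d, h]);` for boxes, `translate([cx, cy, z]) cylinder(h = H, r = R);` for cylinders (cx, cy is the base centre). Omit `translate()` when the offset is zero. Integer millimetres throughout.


translate([333, 328, 0]) cylinder(h = 60, r = 159);


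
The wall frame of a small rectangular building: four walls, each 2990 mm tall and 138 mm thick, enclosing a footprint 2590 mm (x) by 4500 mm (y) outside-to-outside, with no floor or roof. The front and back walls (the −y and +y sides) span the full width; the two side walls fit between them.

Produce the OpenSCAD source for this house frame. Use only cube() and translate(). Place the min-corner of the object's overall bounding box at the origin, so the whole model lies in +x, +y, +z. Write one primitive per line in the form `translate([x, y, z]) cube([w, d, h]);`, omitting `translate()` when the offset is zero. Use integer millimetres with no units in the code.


cube([2590, 138, 2990]);
translate([0, 4362, 0]) cube([2590, 138, 2990]);
translate([0, 138, 0]) cube([138, 4224, 2990]);
translate([2452, 138, 0]) cube([138, 4224, 2990]);


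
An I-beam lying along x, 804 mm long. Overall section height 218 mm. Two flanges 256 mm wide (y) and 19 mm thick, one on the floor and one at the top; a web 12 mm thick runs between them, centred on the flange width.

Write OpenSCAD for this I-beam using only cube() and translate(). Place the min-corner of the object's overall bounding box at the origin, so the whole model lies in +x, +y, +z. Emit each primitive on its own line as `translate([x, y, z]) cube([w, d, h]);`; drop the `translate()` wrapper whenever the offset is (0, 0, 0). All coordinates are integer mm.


cube([804, 256, 19]);
translate([0, 122, 19]) cube([804, 12, 180]);
translate([0, 0, 199]) cube([804, 256, 19]);


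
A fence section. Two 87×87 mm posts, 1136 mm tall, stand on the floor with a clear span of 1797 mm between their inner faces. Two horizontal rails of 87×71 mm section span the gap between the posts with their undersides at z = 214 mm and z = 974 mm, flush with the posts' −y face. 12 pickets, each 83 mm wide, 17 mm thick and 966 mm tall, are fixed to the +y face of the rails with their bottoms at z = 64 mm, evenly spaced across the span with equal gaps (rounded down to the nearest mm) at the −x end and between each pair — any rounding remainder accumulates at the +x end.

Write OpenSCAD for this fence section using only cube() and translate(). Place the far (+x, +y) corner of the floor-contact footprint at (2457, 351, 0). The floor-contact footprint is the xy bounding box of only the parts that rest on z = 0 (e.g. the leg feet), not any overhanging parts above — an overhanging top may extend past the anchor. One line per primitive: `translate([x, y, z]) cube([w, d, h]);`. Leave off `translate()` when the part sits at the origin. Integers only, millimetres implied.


translate([486, 264, 0]) cube([87, 87, 1136]);
translate([2370, 264, 0]) cube([87, 87, 1136]);
translate([573, 264, 214]) cube([1797, 87, 71]);
translate([573, 264, 974]) cube([1797, 87, 71]);
translate([634, 351, 64]) cube([83, 17, 966]);
translate([778, 351, 64]) cube([83, 17, 966]);
translate([922, 351, 64]) cube([83, 17, 966]);
translate([1066, 351, 64]) cube([83, 17, 966]);
translate([1210, 351, 64]) cube([83, 17, 966]);
translate([1354, 351, 64]) cube([83, 17, 966]);
translate([1498, 351, 64]) cube([83, 17, 966]);
translate([1642, 351, 64]) cube([83, 17, 966]);
translate([1786, 351, 64]) cube([83, 17, 966]);
translate([1930, 351, 64]) cube([83, 17, 966]);
translate([2074, 351, 64]) cube([83, 17, 966]);
translate([2218, 351, 64]) cube([83, 17, 966]);


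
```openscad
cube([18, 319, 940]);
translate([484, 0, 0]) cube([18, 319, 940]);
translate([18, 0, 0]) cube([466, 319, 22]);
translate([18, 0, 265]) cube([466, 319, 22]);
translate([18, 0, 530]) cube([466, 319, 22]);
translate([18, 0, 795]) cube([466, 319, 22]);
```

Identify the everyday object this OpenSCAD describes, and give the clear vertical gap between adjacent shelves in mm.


A bookshelf. The clear shelf gap is 243 mm.

Two tall side panels with 4 horizontal boards between them — a bookshelf. The first two shelf undersides are at z = 0 and z = 265; with shelf thickness 22, the clear gap is 265 − 0 − 22 = 243 mm.


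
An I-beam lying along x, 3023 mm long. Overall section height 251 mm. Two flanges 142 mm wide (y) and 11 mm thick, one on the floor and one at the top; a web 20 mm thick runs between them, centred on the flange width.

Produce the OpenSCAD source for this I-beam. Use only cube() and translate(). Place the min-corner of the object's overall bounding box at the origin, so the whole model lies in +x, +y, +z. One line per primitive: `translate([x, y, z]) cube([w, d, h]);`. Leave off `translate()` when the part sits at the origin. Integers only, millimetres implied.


cube([3023, 142, 11]);
translate([0, 61, 11]) cube([3023, 20, 229]);
translate([0, 0, 240]) cube([3023, 142, 11]);


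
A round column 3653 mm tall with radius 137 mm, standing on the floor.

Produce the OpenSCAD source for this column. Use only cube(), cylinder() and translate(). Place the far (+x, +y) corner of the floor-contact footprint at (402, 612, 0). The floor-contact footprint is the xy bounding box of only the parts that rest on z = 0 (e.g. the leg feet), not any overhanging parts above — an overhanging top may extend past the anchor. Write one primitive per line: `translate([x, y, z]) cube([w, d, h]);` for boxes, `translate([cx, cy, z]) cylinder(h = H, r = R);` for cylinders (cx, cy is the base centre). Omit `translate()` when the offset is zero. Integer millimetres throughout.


translate([265, 475, 0]) cylinder(h = 3653, r = 137);


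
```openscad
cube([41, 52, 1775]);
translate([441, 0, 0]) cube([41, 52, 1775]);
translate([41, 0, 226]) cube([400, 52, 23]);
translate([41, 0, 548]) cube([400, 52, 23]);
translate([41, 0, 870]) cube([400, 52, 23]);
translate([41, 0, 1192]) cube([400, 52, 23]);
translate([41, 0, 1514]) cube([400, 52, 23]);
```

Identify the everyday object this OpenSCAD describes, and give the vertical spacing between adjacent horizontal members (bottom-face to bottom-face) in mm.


A ladder. The rung spacing is 322 mm.

Two tall 41×52 posts with 5 short bars between them — a ladder. Adjacent rungs sit at z = 226 and z = 548, so the spacing is 548 − 226 = 322 mm.


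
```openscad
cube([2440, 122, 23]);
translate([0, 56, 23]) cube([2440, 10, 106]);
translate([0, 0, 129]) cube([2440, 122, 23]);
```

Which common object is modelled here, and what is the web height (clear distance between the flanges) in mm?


An I-beam. The web height is 106 mm.

Two wide flanges with a thin centred web — an I-beam. Overall 152 mm minus two 23 mm flanges gives a web of 152 − 2·23 = 106 mm.


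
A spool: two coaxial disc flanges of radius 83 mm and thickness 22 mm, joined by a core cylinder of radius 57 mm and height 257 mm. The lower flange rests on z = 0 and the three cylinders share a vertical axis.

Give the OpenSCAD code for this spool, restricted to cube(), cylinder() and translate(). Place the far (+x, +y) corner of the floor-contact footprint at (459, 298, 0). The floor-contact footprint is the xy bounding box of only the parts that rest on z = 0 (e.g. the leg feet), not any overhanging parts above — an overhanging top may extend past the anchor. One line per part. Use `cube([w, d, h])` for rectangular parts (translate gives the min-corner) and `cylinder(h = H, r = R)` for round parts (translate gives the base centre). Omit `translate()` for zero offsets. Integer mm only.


translate([376, 215, 0]) cylinder(h = 22, r = 83);
translate([376, 215, 22]) cylinder(h = 257, r = 57);
translate([376, 215, 279]) cylinder(h = 22, r = 83);


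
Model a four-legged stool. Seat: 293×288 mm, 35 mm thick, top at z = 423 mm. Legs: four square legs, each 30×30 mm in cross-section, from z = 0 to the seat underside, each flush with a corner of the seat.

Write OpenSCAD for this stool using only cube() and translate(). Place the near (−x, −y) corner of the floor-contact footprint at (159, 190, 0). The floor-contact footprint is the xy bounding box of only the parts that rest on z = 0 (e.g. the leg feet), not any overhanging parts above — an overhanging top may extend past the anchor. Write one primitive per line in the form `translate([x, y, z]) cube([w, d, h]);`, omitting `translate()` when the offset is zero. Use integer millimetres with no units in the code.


translate([159, 190, 388]) cube([293, 288, 35]);
translate([159, 190, 0]) cube([30, 30, 388]);
translate([422, 190, 0]) cube([30, 30, 388]);
translate([159, 448, 0]) cube([30, 30, 388]);
translate([422, 448, 0]) cube([30, 30, 388]);


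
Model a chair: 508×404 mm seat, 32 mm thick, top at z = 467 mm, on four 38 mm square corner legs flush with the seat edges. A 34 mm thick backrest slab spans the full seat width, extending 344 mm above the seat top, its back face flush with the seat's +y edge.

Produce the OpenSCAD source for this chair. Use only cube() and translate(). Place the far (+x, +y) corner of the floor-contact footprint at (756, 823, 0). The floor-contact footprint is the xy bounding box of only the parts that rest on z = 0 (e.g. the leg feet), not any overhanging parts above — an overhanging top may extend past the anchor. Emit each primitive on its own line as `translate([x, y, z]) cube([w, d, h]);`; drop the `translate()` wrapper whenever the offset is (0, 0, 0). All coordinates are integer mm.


translate([248, 419, 435]) cube([508, 404, 32]);
translate([248, 419, 0]) cube([38, 38, 435]);
translate([718, 419, 0]) cube([38, 38, 435]);
translate([248, 785, 0]) cube([38, 38, 435]);
translate([718, 785, 0]) cube([38, 38, 435]);
translate([248, 789, 467]) cube([508, 34, 344]);


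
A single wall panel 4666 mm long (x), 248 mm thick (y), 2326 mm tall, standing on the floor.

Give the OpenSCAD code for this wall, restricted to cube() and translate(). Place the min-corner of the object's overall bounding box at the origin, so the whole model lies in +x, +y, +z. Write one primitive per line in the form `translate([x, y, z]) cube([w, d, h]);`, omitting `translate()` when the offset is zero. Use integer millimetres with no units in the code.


cube([4666, 248, 2326]);


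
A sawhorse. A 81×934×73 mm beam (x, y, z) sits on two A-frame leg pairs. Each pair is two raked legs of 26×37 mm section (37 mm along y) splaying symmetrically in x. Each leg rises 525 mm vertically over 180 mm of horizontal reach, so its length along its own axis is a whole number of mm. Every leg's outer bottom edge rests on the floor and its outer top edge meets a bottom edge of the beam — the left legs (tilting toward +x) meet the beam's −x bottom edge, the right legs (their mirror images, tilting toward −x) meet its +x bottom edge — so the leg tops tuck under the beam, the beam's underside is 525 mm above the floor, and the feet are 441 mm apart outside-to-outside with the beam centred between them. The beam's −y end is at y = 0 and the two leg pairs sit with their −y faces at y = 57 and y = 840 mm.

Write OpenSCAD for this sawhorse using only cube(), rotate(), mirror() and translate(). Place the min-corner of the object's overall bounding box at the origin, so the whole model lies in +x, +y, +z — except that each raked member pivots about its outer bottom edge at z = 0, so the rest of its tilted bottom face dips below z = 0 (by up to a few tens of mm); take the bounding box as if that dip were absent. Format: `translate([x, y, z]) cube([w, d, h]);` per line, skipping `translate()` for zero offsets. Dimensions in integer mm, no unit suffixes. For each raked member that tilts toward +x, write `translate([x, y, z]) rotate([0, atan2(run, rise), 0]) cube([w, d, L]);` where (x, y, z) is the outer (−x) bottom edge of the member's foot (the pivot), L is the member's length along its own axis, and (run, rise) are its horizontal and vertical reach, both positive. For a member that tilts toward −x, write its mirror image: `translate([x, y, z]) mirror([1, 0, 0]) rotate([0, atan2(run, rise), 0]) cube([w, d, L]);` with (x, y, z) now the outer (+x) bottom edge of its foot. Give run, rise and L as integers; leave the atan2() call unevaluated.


translate([180, 0, 525]) cube([81, 934, 73]);
translate([0, 57, 0]) rotate([0, atan2(180, 525), 0]) cube([26, 37, 555]);
translate([441, 57, 0]) mirror([1, 0, 0]) rotate([0, atan2(180, 525), 0]) cube([26, 37, 555]);
translate([0, 840, 0]) rotate([0, atan2(180, 525), 0]) cube([26, 37, 555]);
translate([441, 840, 0]) mirror([1, 0, 0]) rotate([0, atan2(180, 525), 0]) cube([26, 37, 555]);


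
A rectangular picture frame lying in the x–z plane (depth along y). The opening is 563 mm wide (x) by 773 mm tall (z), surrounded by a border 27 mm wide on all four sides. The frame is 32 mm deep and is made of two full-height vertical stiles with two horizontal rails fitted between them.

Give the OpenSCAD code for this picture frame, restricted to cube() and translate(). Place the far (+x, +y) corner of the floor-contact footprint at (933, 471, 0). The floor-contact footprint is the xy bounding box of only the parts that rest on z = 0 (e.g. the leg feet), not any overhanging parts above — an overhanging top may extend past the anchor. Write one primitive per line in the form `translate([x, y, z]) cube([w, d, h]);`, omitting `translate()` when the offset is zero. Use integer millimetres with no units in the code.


translate([316, 439, 0]) cube([27, 32, 827]);
translate([906, 439, 0]) cube([27, 32, 827]);
translate([343, 439, 0]) cube([563, 32, 27]);
translate([343, 439, 800]) cube([563, 32, 27]);


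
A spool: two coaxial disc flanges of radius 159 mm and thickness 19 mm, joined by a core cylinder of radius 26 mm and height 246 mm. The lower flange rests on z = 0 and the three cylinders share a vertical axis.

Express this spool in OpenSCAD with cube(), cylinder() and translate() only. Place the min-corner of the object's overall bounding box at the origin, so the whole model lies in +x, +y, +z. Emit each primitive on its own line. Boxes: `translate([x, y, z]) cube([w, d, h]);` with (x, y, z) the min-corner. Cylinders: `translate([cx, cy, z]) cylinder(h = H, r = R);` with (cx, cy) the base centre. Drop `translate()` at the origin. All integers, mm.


translate([159, 159, 0]) cylinder(h = 19, r = 159);
translate([159, 159, 19]) cylinder(h = 246, r = 26);
translate([159, 159, 265]) cylinder(h = 19, r = 159);


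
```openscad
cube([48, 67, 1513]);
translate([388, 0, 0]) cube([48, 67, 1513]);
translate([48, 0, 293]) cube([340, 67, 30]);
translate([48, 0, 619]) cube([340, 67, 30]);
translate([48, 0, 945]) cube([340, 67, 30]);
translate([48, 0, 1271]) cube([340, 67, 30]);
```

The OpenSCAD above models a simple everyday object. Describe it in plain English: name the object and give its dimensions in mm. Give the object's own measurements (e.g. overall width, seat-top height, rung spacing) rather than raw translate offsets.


A straight ladder. Two 48×67 mm vertical rails, 1513 mm tall, stand 436 mm apart (outside-to-outside) with their front faces coplanar on the −y side. 4 rungs, each 67 mm deep and 30 mm tall, span between the inner faces of the rails, front faces flush with the rails. The lowest rung's underside is at z = 293 mm and rungs are spaced 326 mm apart (underside to underside).


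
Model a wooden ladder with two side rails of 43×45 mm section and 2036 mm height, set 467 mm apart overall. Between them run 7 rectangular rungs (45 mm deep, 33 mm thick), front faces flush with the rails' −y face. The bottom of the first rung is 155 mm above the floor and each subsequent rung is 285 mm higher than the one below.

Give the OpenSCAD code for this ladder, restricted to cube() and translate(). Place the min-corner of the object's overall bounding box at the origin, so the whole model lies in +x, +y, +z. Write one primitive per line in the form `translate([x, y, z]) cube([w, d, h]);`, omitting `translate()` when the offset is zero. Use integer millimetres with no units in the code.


// rung span = 467 - 2*43 = 381
// rung[k] z = 155 + k*285
cube([43, 45, 2036]);
translate([424, 0, 0]) cube([43, 45, 2036]);
translate([43, 0, 155]) cube([381, 45, 33]);
translate([43, 0, 440]) cube([381, 45, 33]);
translate([43, 0, 725]) cube([381, 45, 33]);
translate([43, 0, 1010]) cube([381, 45, 33]);
translate([43, 0, 1295]) cube([381, 45, 33]);
translate([43, 0, 1580]) cube([381, 45, 33]);
translate([43, 0, 1865]) cube([381, 45, 33]);


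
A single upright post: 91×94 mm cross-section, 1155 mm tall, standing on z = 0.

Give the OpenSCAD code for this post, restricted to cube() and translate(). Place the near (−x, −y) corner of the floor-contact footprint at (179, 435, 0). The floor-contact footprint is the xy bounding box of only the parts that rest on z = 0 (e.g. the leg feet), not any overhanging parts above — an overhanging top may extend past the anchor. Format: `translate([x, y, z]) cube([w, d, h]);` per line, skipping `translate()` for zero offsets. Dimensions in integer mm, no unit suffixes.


translate([179, 435, 0]) cube([91, 94, 1155]);


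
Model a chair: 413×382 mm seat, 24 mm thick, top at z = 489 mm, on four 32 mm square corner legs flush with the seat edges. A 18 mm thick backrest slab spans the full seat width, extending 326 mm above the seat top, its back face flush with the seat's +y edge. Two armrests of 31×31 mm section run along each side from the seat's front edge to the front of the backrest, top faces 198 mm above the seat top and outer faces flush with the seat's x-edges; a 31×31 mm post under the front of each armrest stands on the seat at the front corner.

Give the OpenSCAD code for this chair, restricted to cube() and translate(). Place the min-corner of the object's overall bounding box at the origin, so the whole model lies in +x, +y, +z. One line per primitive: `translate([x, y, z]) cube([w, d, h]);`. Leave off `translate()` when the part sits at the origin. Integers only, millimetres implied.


translate([0, 0, 465]) cube([413, 382, 24]);
cube([32, 32, 465]);
translate([381, 0, 0]) cube([32, 32, 465]);
translate([0, 350, 0]) cube([32, 32, 465]);
translate([381, 350, 0]) cube([32, 32, 465]);
translate([0, 364, 489]) cube([413, 18, 326]);
translate([0, 0, 656]) cube([31, 364, 31]);
translate([382, 0, 656]) cube([31, 364, 31]);
translate([0, 0, 489]) cube([31, 31, 167]);
translate([382, 0, 489]) cube([31, 31, 167]);


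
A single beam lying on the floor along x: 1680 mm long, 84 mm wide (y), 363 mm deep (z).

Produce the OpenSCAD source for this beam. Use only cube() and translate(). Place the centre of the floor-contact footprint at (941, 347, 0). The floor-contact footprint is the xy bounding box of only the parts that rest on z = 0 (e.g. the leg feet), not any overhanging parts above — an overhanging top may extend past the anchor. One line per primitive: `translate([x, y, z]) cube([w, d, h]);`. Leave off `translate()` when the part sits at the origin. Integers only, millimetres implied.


translate([101, 305, 0]) cube([1680, 84, 363]);


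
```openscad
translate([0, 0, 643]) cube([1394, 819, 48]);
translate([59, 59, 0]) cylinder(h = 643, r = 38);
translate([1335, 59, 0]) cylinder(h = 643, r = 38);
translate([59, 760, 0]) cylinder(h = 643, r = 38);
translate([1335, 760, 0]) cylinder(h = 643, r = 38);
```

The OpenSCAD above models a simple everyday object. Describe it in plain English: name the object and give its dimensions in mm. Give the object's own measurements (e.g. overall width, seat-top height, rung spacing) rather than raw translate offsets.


A rectangular dining table. The top is 1394×819×48 mm with its upper surface at z = 691 mm. It stands on four round legs of 76 mm diameter, each leg's bounding box inset 21 mm from the nearest pair of top edges, running from the floor to the underside of the top.


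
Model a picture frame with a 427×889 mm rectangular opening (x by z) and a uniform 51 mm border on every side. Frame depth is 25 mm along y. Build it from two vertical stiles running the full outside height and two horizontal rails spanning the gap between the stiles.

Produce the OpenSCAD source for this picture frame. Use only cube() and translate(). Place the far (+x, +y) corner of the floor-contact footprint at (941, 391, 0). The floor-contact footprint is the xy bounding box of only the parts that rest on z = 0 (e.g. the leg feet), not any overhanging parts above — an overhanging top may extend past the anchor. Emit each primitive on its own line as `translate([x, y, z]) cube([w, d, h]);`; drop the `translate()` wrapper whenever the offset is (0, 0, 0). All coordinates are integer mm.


translate([412, 366, 0]) cube([51, 25, 991]);
translate([890, 366, 0]) cube([51, 25, 991]);
translate([463, 366, 0]) cube([427, 25, 51]);
translate([463, 366, 940]) cube([427, 25, 51]);


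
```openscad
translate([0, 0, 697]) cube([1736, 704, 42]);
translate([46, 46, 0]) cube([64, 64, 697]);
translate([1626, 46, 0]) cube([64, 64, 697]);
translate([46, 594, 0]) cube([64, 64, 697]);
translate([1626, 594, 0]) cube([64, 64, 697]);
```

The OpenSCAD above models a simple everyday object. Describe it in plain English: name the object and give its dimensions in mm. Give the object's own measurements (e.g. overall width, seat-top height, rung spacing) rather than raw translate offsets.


A table: top 1736 mm (x) × 704 mm (y), 42 mm thick, upper face at z = 739 mm, on four 64×64 mm square legs, each inset 46 mm from the nearest pair of top edges from z = 0 to the bottom of the top.


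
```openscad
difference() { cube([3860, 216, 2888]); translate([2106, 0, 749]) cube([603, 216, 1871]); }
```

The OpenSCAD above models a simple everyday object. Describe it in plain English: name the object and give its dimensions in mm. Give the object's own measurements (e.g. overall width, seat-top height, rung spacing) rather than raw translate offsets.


A wall 3860 mm long (x), 216 mm thick (y), 2888 mm tall, with a rectangular window opening cut through it. The opening is 603 mm wide and 1871 mm tall; its sill is at z = 749 mm and its near (−x) edge is 2106 mm from the wall's −x end. The opening passes through the full wall thickness.


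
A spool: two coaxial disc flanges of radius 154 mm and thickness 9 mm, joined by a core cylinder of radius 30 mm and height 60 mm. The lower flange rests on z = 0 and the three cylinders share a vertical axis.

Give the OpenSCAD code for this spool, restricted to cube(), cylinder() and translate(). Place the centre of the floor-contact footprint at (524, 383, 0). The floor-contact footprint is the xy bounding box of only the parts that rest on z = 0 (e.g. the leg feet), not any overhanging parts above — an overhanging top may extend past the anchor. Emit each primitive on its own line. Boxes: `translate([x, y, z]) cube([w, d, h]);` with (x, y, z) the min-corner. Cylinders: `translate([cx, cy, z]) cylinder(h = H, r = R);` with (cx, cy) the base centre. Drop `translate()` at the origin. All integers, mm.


translate([524, 383, 0]) cylinder(h = 9, r = 154);
translate([524, 383, 9]) cylinder(h = 60, r = 30);
translate([524, 383, 69]) cylinder(h = 9, r = 154);


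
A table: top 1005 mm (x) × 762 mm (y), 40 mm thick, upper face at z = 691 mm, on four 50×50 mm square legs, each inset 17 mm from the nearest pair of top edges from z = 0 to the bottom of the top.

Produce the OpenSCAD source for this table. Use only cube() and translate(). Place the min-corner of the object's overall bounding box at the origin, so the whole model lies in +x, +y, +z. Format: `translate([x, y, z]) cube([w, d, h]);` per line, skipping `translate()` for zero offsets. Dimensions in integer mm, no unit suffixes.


translate([0, 0, 651]) cube([1005, 762, 40]);
translate([17, 17, 0]) cube([50, 50, 651]);
translate([938, 17, 0]) cube([50, 50, 651]);
translate([17, 695, 0]) cube([50, 50, 651]);
translate([938, 695, 0]) cube([50, 50, 651]);


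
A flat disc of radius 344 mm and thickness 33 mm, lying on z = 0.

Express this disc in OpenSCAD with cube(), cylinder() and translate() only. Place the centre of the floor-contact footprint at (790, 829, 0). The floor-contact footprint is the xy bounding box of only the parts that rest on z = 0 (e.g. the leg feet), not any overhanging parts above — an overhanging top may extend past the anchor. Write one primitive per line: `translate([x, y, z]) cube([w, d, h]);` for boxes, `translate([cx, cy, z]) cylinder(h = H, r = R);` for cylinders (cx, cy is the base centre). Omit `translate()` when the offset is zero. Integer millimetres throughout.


translate([790, 829, 0]) cylinder(h = 33, r = 344);


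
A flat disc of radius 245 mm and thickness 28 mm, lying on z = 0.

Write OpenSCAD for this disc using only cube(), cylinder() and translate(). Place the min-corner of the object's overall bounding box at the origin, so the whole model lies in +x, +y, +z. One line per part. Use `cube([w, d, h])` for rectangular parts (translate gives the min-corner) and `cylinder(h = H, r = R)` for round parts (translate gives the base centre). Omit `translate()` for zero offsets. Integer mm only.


translate([245, 245, 0]) cylinder(h = 28, r = 245);


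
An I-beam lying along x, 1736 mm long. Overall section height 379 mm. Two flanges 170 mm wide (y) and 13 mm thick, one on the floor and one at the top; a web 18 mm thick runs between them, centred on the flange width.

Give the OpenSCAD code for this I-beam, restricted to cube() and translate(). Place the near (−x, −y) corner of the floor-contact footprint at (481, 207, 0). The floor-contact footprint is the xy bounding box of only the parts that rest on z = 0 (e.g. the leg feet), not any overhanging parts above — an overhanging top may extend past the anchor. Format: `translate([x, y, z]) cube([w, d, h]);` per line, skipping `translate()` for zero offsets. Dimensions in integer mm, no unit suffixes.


translate([481, 207, 0]) cube([1736, 170, 13]);
translate([481, 283, 13]) cube([1736, 18, 353]);
translate([481, 207, 366]) cube([1736, 170, 13]);


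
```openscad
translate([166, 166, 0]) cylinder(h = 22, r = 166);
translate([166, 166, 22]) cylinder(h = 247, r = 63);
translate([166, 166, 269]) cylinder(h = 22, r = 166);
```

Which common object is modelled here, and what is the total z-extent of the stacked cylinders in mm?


A spool. The overall height is 291 mm.

Three coaxial cylinders, large–small–large — a spool. Two 22 mm flanges and a 247 mm core give 22 + 247 + 22 = 291 mm.


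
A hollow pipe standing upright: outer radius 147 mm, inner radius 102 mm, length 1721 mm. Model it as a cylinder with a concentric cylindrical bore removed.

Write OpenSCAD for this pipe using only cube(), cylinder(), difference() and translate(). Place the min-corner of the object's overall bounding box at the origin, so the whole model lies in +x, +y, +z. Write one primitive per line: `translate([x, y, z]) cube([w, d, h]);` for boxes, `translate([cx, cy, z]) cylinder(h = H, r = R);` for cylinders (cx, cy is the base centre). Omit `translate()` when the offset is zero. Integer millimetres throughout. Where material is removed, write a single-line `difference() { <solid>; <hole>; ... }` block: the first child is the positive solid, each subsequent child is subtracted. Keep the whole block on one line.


difference() { translate([147, 147, 0]) cylinder(h = 1721, r = 147); translate([147, 147, 0]) cylinder(h = 1721, r = 102); }


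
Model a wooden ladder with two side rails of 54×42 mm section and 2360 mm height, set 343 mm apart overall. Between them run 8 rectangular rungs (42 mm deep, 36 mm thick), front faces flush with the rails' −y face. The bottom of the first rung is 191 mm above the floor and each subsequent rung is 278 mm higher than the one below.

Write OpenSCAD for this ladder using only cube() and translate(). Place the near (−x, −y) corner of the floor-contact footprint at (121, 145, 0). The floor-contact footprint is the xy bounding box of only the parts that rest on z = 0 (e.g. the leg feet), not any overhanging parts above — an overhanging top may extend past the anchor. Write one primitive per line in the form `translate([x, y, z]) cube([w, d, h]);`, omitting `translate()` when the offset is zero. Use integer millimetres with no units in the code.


translate([121, 145, 0]) cube([54, 42, 2360]);
translate([410, 145, 0]) cube([54, 42, 2360]);
translate([175, 145, 191]) cube([235, 42, 36]);
translate([175, 145, 469]) cube([235, 42, 36]);
translate([175, 145, 747]) cube([235, 42, 36]);
translate([175, 145, 1025]) cube([235, 42, 36]);
translate([175, 145, 1303]) cube([235, 42, 36]);
translate([175, 145, 1581]) cube([235, 42, 36]);
translate([175, 145, 1859]) cube([235, 42, 36]);
translate([175, 145, 2137]) cube([235, 42, 36]);


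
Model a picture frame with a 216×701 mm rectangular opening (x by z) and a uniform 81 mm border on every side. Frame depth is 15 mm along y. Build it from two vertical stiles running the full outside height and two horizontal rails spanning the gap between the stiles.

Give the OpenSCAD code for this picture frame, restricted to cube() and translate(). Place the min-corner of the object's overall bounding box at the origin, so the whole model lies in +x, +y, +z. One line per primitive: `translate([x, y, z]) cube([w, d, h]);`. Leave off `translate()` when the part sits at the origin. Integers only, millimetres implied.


cube([81, 15, 863]);
translate([297, 0, 0]) cube([81, 15, 863]);
translate([81, 0, 0]) cube([216, 15, 81]);
translate([81, 0, 782]) cube([216, 15, 81]);
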